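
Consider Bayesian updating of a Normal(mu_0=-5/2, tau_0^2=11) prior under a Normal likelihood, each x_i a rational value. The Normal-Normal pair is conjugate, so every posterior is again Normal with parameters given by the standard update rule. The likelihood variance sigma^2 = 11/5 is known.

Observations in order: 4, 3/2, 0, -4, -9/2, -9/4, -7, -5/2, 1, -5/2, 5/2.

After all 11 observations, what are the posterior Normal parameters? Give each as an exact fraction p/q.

obs 1: x=4 → posterior Normal(35/12, 11/6)
obs 2: x=3/2 → posterior Normal(25/11, 1)
obs 3: x=0 → posterior Normal(25/16, 11/16)
obs 4: x=-4 → posterior Normal(5/21, 11/21)
obs 5: x=-9/2 → posterior Normal(-35/52, 11/26)
obs 6: x=-9/4 → posterior Normal(-115/124, 11/31)
obs 7: x=-7 → posterior Normal(-85/48, 11/36)
obs 8: x=-5/2 → posterior Normal(-305/164, 11/41)
obs 9: x=1 → posterior Normal(-285/184, 11/46)
obs 10: x=-5/2 → posterior Normal(-335/204, 11/51)
obs 11: x=5/2 → posterior Normal(-285/224, 11/56)

mu_0=-285/224, tau_0^2=11/56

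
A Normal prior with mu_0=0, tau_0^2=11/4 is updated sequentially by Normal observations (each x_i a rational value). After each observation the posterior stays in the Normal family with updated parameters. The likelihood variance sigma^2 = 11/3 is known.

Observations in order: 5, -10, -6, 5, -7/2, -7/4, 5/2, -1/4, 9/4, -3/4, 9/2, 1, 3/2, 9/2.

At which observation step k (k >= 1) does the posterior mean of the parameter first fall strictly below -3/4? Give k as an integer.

k = 2

obs 1: x=5 → posterior Normal(15/7, 11/7)
obs 2: x=-10 → posterior Normal(-3/2, 11/10)
obs 3: x=-6 → posterior Normal(-33/13, 11/13)
obs 4: x=5 → posterior Normal(-9/8, 11/16)
obs 5: x=-7/2 → posterior Normal(-3/2, 11/19)
obs 6: x=-7/4 → posterior Normal(-135/88, 1/2)
obs 7: x=5/2 → posterior Normal(-21/20, 11/25)
obs 8: x=-1/4 → posterior Normal(-27/28, 11/28)
obs 9: x=9/4 → posterior Normal(-81/124, 11/31)
obs 10: x=-3/4 → posterior Normal(-45/68, 11/34)
obs 11: x=9/2 → posterior Normal(-9/37, 11/37)
obs 12: x=1 → posterior Normal(-3/20, 11/40)
obs 13: x=3/2 → posterior Normal(-3/86, 11/43)
obs 14: x=9/2 → posterior Normal(6/23, 11/46)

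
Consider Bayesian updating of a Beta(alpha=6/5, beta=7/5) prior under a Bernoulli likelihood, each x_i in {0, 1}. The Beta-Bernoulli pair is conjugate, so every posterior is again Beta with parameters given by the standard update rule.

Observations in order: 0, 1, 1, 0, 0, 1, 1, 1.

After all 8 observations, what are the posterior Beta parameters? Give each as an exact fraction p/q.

obs 1: x=0 → posterior Beta(6/5, 12/5)
obs 2: x=1 → posterior Beta(11/5, 12/5)
obs 3: x=1 → posterior Beta(16/5, 12/5)
obs 4: x=0 → posterior Beta(16/5, 17/5)
obs 5: x=0 → posterior Beta(16/5, 22/5)
obs 6: x=1 → posterior Beta(21/5, 22/5)
obs 7: x=1 → posterior Beta(26/5, 22/5)
obs 8: x=1 → posterior Beta(31/5, 22/5)

alpha=31/5, beta=22/5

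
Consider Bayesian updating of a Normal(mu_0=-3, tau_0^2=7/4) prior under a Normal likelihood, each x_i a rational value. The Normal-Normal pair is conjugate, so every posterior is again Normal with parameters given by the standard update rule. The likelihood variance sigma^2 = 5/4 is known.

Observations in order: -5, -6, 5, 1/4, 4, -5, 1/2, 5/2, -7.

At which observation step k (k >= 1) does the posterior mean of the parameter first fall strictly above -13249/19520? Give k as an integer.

obs 1: x=-5 → posterior Normal(-25/6, 35/48)
obs 2: x=-6 → posterior Normal(-92/19, 35/76)
obs 3: x=5 → posterior Normal(-57/26, 35/104)
obs 4: x=1/4 → posterior Normal(-221/132, 35/132)
obs 5: x=4 → posterior Normal(-109/160, 7/32)
obs 6: x=-5 → posterior Normal(-249/188, 35/188)
obs 7: x=1/2 → posterior Normal(-235/216, 35/216)
obs 8: x=5/2 → posterior Normal(-165/244, 35/244)
obs 9: x=-7 → posterior Normal(-361/272, 35/272)

k = 8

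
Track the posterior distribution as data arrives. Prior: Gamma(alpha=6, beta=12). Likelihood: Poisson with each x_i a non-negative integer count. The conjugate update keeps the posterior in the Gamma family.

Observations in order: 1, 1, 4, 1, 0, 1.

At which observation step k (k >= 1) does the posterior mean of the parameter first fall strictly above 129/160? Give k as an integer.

k = 4

obs 1: x=1 → posterior Gamma(7, 13)
obs 2: x=1 → posterior Gamma(8, 14)
obs 3: x=4 → posterior Gamma(12, 15)
obs 4: x=1 → posterior Gamma(13, 16)
obs 5: x=0 → posterior Gamma(13, 17)
obs 6: x=1 → posterior Gamma(14, 18)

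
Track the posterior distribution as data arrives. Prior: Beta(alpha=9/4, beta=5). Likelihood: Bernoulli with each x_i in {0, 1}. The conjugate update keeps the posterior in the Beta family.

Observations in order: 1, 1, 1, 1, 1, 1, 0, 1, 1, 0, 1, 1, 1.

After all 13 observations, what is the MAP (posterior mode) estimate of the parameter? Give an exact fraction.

49/73

obs 1: x=1 → posterior Beta(13/4, 5)
obs 2: x=1 → posterior Beta(17/4, 5)
obs 3: x=1 → posterior Beta(21/4, 5)
obs 4: x=1 → posterior Beta(25/4, 5)
obs 5: x=1 → posterior Beta(29/4, 5)
obs 6: x=1 → posterior Beta(33/4, 5)
obs 7: x=0 → posterior Beta(33/4, 6)
obs 8: x=1 → posterior Beta(37/4, 6)
obs 9: x=1 → posterior Beta(41/4, 6)
obs 10: x=0 → posterior Beta(41/4, 7)
obs 11: x=1 → posterior Beta(45/4, 7)
obs 12: x=1 → posterior Beta(49/4, 7)
obs 13: x=1 → posterior Beta(53/4, 7)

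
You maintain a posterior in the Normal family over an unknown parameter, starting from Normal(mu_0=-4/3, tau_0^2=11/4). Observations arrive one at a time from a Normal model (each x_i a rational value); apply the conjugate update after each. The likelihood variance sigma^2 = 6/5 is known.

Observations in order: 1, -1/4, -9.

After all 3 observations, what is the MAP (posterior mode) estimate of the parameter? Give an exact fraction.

obs 1: x=1 → posterior Normal(23/79, 66/79)
obs 2: x=-1/4 → posterior Normal(37/536, 33/67)
obs 3: x=-9 → posterior Normal(-1943/756, 22/63)

-1943/756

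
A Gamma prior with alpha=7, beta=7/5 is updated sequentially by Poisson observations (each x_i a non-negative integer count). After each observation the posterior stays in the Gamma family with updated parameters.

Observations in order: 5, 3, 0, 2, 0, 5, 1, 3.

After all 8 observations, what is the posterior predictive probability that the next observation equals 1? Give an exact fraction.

obs 1: x=5 → posterior Gamma(12, 12/5)
obs 2: x=3 → posterior Gamma(15, 17/5)
obs 3: x=0 → posterior Gamma(15, 22/5)
obs 4: x=2 → posterior Gamma(17, 27/5)
obs 5: x=0 → posterior Gamma(17, 32/5)
obs 6: x=5 → posterior Gamma(22, 37/5)
obs 7: x=1 → posterior Gamma(23, 42/5)
obs 8: x=3 → posterior Gamma(26, 47/5)

149112588951245479139385630171891373634324645/826260383351718423593719492945092105551740928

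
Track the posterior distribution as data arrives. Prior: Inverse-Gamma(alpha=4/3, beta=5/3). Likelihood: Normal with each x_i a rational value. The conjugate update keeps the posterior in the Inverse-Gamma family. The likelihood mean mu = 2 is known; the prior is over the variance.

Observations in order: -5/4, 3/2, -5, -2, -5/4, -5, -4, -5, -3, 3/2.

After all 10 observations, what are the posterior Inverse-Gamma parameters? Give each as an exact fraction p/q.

obs 1: x=-5/4 → posterior Inverse-Gamma(11/6, 667/96)
obs 2: x=3/2 → posterior Inverse-Gamma(7/3, 679/96)
obs 3: x=-5 → posterior Inverse-Gamma(17/6, 3031/96)
obs 4: x=-2 → posterior Inverse-Gamma(10/3, 3799/96)
obs 5: x=-5/4 → posterior Inverse-Gamma(23/6, 2153/48)
obs 6: x=-5 → posterior Inverse-Gamma(13/3, 3329/48)
obs 7: x=-4 → posterior Inverse-Gamma(29/6, 4193/48)
obs 8: x=-5 → posterior Inverse-Gamma(16/3, 5369/48)
obs 9: x=-3 → posterior Inverse-Gamma(35/6, 5969/48)
obs 10: x=3/2 → posterior Inverse-Gamma(19/3, 5975/48)

alpha=19/3, beta=5975/48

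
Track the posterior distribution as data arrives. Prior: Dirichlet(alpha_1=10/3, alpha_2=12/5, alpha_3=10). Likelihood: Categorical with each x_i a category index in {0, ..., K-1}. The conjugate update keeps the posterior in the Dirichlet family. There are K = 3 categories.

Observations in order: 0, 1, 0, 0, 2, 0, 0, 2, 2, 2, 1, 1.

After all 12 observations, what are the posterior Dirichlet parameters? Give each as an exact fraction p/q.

alpha_1=25/3, alpha_2=27/5, alpha_3=14

obs 1: x=0 → posterior Dirichlet(13/3, 12/5, 10)
obs 2: x=1 → posterior Dirichlet(13/3, 17/5, 10)
obs 3: x=0 → posterior Dirichlet(16/3, 17/5, 10)
obs 4: x=0 → posterior Dirichlet(19/3, 17/5, 10)
obs 5: x=2 → posterior Dirichlet(19/3, 17/5, 11)
obs 6: x=0 → posterior Dirichlet(22/3, 17/5, 11)
obs 7: x=0 → posterior Dirichlet(25/3, 17/5, 11)
obs 8: x=2 → posterior Dirichlet(25/3, 17/5, 12)
obs 9: x=2 → posterior Dirichlet(25/3, 17/5, 13)
obs 10: x=2 → posterior Dirichlet(25/3, 17/5, 14)
obs 11: x=1 → posterior Dirichlet(25/3, 22/5, 14)
obs 12: x=1 → posterior Dirichlet(25/3, 27/5, 14)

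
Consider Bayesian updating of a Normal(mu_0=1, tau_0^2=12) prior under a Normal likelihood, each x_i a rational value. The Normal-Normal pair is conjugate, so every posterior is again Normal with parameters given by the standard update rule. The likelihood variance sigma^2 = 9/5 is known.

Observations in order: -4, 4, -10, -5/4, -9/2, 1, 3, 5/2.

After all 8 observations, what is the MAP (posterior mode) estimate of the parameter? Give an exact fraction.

-182/163

obs 1: x=-4 → posterior Normal(-77/23, 36/23)
obs 2: x=4 → posterior Normal(3/43, 36/43)
obs 3: x=-10 → posterior Normal(-197/63, 4/7)
obs 4: x=-5/4 → posterior Normal(-222/83, 36/83)
obs 5: x=-9/2 → posterior Normal(-312/103, 36/103)
obs 6: x=1 → posterior Normal(-292/123, 12/41)
obs 7: x=3 → posterior Normal(-232/143, 36/143)
obs 8: x=5/2 → posterior Normal(-182/163, 36/163)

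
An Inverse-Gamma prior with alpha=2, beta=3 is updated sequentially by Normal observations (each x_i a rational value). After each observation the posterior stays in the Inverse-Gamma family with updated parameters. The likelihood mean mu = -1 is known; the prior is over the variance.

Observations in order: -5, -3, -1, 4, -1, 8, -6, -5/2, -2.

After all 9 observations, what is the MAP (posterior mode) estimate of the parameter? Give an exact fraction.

641/60

obs 1: x=-5 → posterior Inverse-Gamma(5/2, 11)
obs 2: x=-3 → posterior Inverse-Gamma(3, 13)
obs 3: x=-1 → posterior Inverse-Gamma(7/2, 13)
obs 4: x=4 → posterior Inverse-Gamma(4, 51/2)
obs 5: x=-1 → posterior Inverse-Gamma(9/2, 51/2)
obs 6: x=8 → posterior Inverse-Gamma(5, 66)
obs 7: x=-6 → posterior Inverse-Gamma(11/2, 157/2)
obs 8: x=-5/2 → posterior Inverse-Gamma(6, 637/8)
obs 9: x=-2 → posterior Inverse-Gamma(13/2, 641/8)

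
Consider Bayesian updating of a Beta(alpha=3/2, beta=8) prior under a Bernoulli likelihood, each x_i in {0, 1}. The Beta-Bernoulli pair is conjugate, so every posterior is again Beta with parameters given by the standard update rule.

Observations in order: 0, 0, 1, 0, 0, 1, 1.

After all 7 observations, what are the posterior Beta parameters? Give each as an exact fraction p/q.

alpha=9/2, beta=12

obs 1: x=0 → posterior Beta(3/2, 9)
obs 2: x=0 → posterior Beta(3/2, 10)
obs 3: x=1 → posterior Beta(5/2, 10)
obs 4: x=0 → posterior Beta(5/2, 11)
obs 5: x=0 → posterior Beta(5/2, 12)
obs 6: x=1 → posterior Beta(7/2, 12)
obs 7: x=1 → posterior Beta(9/2, 12)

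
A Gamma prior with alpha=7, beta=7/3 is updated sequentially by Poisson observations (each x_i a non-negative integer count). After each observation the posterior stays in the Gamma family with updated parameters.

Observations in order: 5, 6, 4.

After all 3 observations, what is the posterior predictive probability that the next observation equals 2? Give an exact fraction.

704697367363202721486326464512/4898762930960846817716295277921

obs 1: x=5 → posterior Gamma(12, 10/3)
obs 2: x=6 → posterior Gamma(18, 13/3)
obs 3: x=4 → posterior Gamma(22, 16/3)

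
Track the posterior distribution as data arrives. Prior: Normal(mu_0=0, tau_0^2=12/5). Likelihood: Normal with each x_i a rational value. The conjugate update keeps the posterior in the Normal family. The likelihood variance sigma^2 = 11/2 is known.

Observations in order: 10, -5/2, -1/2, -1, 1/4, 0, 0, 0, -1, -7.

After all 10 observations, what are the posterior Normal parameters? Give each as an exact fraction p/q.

mu_0=-42/295, tau_0^2=132/295

obs 1: x=10 → posterior Normal(240/79, 132/79)
obs 2: x=-5/2 → posterior Normal(180/103, 132/103)
obs 3: x=-1/2 → posterior Normal(168/127, 132/127)
obs 4: x=-1 → posterior Normal(144/151, 132/151)
obs 5: x=1/4 → posterior Normal(6/7, 132/175)
obs 6: x=0 → posterior Normal(150/199, 132/199)
obs 7: x=0 → posterior Normal(150/223, 132/223)
obs 8: x=0 → posterior Normal(150/247, 132/247)
obs 9: x=-1 → posterior Normal(126/271, 132/271)
obs 10: x=-7 → posterior Normal(-42/295, 132/295)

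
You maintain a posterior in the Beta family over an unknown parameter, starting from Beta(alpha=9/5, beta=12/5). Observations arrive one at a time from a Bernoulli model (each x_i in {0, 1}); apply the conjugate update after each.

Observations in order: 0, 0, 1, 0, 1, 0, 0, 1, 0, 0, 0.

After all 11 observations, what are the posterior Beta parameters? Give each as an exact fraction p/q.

obs 1: x=0 → posterior Beta(9/5, 17/5)
obs 2: x=0 → posterior Beta(9/5, 22/5)
obs 3: x=1 → posterior Beta(14/5, 22/5)
obs 4: x=0 → posterior Beta(14/5, 27/5)
obs 5: x=1 → posterior Beta(19/5, 27/5)
obs 6: x=0 → posterior Beta(19/5, 32/5)
obs 7: x=0 → posterior Beta(19/5, 37/5)
obs 8: x=1 → posterior Beta(24/5, 37/5)
obs 9: x=0 → posterior Beta(24/5, 42/5)
obs 10: x=0 → posterior Beta(24/5, 47/5)
obs 11: x=0 → posterior Beta(24/5, 52/5)

alpha=24/5, beta=52/5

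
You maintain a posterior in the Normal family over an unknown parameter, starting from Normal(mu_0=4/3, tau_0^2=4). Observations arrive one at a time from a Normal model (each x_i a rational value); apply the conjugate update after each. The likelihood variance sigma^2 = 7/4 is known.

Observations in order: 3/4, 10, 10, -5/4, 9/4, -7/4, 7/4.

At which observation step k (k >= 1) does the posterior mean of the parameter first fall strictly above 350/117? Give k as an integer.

k = 2

obs 1: x=3/4 → posterior Normal(64/69, 28/23)
obs 2: x=10 → posterior Normal(544/117, 28/39)
obs 3: x=10 → posterior Normal(1024/165, 28/55)
obs 4: x=-5/4 → posterior Normal(964/213, 28/71)
obs 5: x=9/4 → posterior Normal(1072/261, 28/87)
obs 6: x=-7/4 → posterior Normal(988/309, 28/103)
obs 7: x=7/4 → posterior Normal(1072/357, 4/17)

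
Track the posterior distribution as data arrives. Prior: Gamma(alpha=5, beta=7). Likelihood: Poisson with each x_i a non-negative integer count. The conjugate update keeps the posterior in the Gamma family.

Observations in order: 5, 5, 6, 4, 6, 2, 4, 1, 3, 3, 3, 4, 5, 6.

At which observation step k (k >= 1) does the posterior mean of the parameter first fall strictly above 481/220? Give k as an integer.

k = 4

obs 1: x=5 → posterior Gamma(10, 8)
obs 2: x=5 → posterior Gamma(15, 9)
obs 3: x=6 → posterior Gamma(21, 10)
obs 4: x=4 → posterior Gamma(25, 11)
obs 5: x=6 → posterior Gamma(31, 12)
obs 6: x=2 → posterior Gamma(33, 13)
obs 7: x=4 → posterior Gamma(37, 14)
obs 8: x=1 → posterior Gamma(38, 15)
obs 9: x=3 → posterior Gamma(41, 16)
obs 10: x=3 → posterior Gamma(44, 17)
obs 11: x=3 → posterior Gamma(47, 18)
obs 12: x=4 → posterior Gamma(51, 19)
obs 13: x=5 → posterior Gamma(56, 20)
obs 14: x=6 → posterior Gamma(62, 21)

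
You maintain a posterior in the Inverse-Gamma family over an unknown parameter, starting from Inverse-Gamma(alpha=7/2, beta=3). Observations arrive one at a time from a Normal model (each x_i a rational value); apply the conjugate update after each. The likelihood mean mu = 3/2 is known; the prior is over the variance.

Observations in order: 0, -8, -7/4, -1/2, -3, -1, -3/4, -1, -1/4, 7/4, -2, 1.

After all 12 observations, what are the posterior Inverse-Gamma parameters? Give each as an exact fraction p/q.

alpha=19/2, beta=333/4

obs 1: x=0 → posterior Inverse-Gamma(4, 33/8)
obs 2: x=-8 → posterior Inverse-Gamma(9/2, 197/4)
obs 3: x=-7/4 → posterior Inverse-Gamma(5, 1745/32)
obs 4: x=-1/2 → posterior Inverse-Gamma(11/2, 1809/32)
obs 5: x=-3 → posterior Inverse-Gamma(6, 2133/32)
obs 6: x=-1 → posterior Inverse-Gamma(13/2, 2233/32)
obs 7: x=-3/4 → posterior Inverse-Gamma(7, 1157/16)
obs 8: x=-1 → posterior Inverse-Gamma(15/2, 1207/16)
obs 9: x=-1/4 → posterior Inverse-Gamma(8, 2463/32)
obs 10: x=7/4 → posterior Inverse-Gamma(17/2, 77)
obs 11: x=-2 → posterior Inverse-Gamma(9, 665/8)
obs 12: x=1 → posterior Inverse-Gamma(19/2, 333/4)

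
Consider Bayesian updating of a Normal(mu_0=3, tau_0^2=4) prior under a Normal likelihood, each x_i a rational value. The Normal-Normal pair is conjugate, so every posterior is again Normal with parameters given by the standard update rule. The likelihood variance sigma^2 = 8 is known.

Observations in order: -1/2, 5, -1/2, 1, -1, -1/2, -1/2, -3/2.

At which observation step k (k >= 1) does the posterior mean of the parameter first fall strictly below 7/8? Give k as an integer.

obs 1: x=-1/2 → posterior Normal(11/6, 8/3)
obs 2: x=5 → posterior Normal(21/8, 2)
obs 3: x=-1/2 → posterior Normal(2, 8/5)
obs 4: x=1 → posterior Normal(11/6, 4/3)
obs 5: x=-1 → posterior Normal(10/7, 8/7)
obs 6: x=-1/2 → posterior Normal(19/16, 1)
obs 7: x=-1/2 → posterior Normal(1, 8/9)
obs 8: x=-3/2 → posterior Normal(3/4, 4/5)

k = 8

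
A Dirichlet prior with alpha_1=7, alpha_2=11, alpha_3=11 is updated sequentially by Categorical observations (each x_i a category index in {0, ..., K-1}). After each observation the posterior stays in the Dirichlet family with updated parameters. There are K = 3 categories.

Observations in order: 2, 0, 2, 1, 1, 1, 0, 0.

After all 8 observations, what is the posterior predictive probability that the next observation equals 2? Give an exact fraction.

13/37

obs 1: x=2 → posterior Dirichlet(7, 11, 12)
obs 2: x=0 → posterior Dirichlet(8, 11, 12)
obs 3: x=2 → posterior Dirichlet(8, 11, 13)
obs 4: x=1 → posterior Dirichlet(8, 12, 13)
obs 5: x=1 → posterior Dirichlet(8, 13, 13)
obs 6: x=1 → posterior Dirichlet(8, 14, 13)
obs 7: x=0 → posterior Dirichlet(9, 14, 13)
obs 8: x=0 → posterior Dirichlet(10, 14, 13)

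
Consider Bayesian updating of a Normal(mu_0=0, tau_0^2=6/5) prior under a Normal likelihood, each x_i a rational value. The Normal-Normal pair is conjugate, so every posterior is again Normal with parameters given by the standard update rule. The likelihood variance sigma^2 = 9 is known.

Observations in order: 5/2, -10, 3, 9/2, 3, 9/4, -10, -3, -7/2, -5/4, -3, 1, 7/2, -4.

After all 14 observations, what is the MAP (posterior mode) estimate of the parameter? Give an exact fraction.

obs 1: x=5/2 → posterior Normal(5/17, 18/17)
obs 2: x=-10 → posterior Normal(-15/19, 18/19)
obs 3: x=3 → posterior Normal(-3/7, 6/7)
obs 4: x=9/2 → posterior Normal(0, 18/23)
obs 5: x=3 → posterior Normal(6/25, 18/25)
obs 6: x=9/4 → posterior Normal(7/18, 2/3)
obs 7: x=-10 → posterior Normal(-19/58, 18/29)
obs 8: x=-3 → posterior Normal(-1/2, 18/31)
obs 9: x=-7/2 → posterior Normal(-15/22, 6/11)
obs 10: x=-5/4 → posterior Normal(-5/7, 18/35)
obs 11: x=-3 → posterior Normal(-31/37, 18/37)
obs 12: x=1 → posterior Normal(-29/39, 6/13)
obs 13: x=7/2 → posterior Normal(-22/41, 18/41)
obs 14: x=-4 → posterior Normal(-30/43, 18/43)

-30/43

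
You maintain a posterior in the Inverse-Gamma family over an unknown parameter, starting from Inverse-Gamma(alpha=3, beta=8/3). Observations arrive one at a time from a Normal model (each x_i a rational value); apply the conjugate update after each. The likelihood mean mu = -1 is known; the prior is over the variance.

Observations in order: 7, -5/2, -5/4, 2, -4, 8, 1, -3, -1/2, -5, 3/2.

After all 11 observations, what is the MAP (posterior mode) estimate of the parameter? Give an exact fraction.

9655/912

obs 1: x=7 → posterior Inverse-Gamma(7/2, 104/3)
obs 2: x=-5/2 → posterior Inverse-Gamma(4, 859/24)
obs 3: x=-5/4 → posterior Inverse-Gamma(9/2, 3439/96)
obs 4: x=2 → posterior Inverse-Gamma(5, 3871/96)
obs 5: x=-4 → posterior Inverse-Gamma(11/2, 4303/96)
obs 6: x=8 → posterior Inverse-Gamma(6, 8191/96)
obs 7: x=1 → posterior Inverse-Gamma(13/2, 8383/96)
obs 8: x=-3 → posterior Inverse-Gamma(7, 8575/96)
obs 9: x=-1/2 → posterior Inverse-Gamma(15/2, 8587/96)
obs 10: x=-5 → posterior Inverse-Gamma(8, 9355/96)
obs 11: x=3/2 → posterior Inverse-Gamma(17/2, 9655/96)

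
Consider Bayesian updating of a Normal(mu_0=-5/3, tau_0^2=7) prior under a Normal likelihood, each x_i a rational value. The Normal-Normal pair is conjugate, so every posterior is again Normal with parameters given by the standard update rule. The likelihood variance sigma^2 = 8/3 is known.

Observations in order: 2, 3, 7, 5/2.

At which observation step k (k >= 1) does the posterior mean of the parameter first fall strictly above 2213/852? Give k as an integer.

k = 3

obs 1: x=2 → posterior Normal(86/87, 56/29)
obs 2: x=3 → posterior Normal(11/6, 28/25)
obs 3: x=7 → posterior Normal(716/213, 56/71)
obs 4: x=5/2 → posterior Normal(1747/552, 14/23)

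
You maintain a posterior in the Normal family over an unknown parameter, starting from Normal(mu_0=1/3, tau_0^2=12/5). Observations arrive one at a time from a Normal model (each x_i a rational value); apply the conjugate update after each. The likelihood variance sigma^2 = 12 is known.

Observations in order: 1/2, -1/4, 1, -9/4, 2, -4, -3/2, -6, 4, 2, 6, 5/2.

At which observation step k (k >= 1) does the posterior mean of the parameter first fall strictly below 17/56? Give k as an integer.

obs 1: x=1/2 → posterior Normal(13/36, 2)
obs 2: x=-1/4 → posterior Normal(23/84, 12/7)
obs 3: x=1 → posterior Normal(35/96, 3/2)
obs 4: x=-9/4 → posterior Normal(2/27, 4/3)
obs 5: x=2 → posterior Normal(4/15, 6/5)
obs 6: x=-4 → posterior Normal(-4/33, 12/11)
obs 7: x=-3/2 → posterior Normal(-17/72, 1)
obs 8: x=-6 → posterior Normal(-53/78, 12/13)
obs 9: x=4 → posterior Normal(-29/84, 6/7)
obs 10: x=2 → posterior Normal(-17/90, 4/5)
obs 11: x=6 → posterior Normal(19/96, 3/4)
obs 12: x=5/2 → posterior Normal(1/3, 12/17)

k = 2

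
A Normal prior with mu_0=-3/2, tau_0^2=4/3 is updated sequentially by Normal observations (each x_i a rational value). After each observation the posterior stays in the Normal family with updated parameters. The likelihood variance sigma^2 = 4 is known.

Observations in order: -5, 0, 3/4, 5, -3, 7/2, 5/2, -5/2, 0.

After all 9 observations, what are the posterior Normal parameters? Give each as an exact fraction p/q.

mu_0=-13/48, tau_0^2=1/3

obs 1: x=-5 → posterior Normal(-19/8, 1)
obs 2: x=0 → posterior Normal(-19/10, 4/5)
obs 3: x=3/4 → posterior Normal(-35/24, 2/3)
obs 4: x=5 → posterior Normal(-15/28, 4/7)
obs 5: x=-3 → posterior Normal(-27/32, 1/2)
obs 6: x=7/2 → posterior Normal(-13/36, 4/9)
obs 7: x=5/2 → posterior Normal(-3/40, 2/5)
obs 8: x=-5/2 → posterior Normal(-13/44, 4/11)
obs 9: x=0 → posterior Normal(-13/48, 1/3)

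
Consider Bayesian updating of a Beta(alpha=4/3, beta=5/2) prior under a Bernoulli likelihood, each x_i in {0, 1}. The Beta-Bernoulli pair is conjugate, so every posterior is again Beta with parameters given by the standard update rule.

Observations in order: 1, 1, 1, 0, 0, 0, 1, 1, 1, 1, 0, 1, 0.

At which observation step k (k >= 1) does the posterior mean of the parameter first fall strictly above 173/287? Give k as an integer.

obs 1: x=1 → posterior Beta(7/3, 5/2)
obs 2: x=1 → posterior Beta(10/3, 5/2)
obs 3: x=1 → posterior Beta(13/3, 5/2)
obs 4: x=0 → posterior Beta(13/3, 7/2)
obs 5: x=0 → posterior Beta(13/3, 9/2)
obs 6: x=0 → posterior Beta(13/3, 11/2)
obs 7: x=1 → posterior Beta(16/3, 11/2)
obs 8: x=1 → posterior Beta(19/3, 11/2)
obs 9: x=1 → posterior Beta(22/3, 11/2)
obs 10: x=1 → posterior Beta(25/3, 11/2)
obs 11: x=0 → posterior Beta(25/3, 13/2)
obs 12: x=1 → posterior Beta(28/3, 13/2)
obs 13: x=0 → posterior Beta(28/3, 15/2)

k = 3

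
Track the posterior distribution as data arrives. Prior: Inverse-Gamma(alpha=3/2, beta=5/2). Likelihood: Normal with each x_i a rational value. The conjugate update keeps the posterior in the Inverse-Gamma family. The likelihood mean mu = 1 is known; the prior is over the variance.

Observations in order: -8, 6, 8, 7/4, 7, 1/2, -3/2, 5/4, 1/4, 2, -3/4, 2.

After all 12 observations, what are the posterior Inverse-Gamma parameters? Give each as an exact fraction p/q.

obs 1: x=-8 → posterior Inverse-Gamma(2, 43)
obs 2: x=6 → posterior Inverse-Gamma(5/2, 111/2)
obs 3: x=8 → posterior Inverse-Gamma(3, 80)
obs 4: x=7/4 → posterior Inverse-Gamma(7/2, 2569/32)
obs 5: x=7 → posterior Inverse-Gamma(4, 3145/32)
obs 6: x=1/2 → posterior Inverse-Gamma(9/2, 3149/32)
obs 7: x=-3/2 → posterior Inverse-Gamma(5, 3249/32)
obs 8: x=5/4 → posterior Inverse-Gamma(11/2, 1625/16)
obs 9: x=1/4 → posterior Inverse-Gamma(6, 3259/32)
obs 10: x=2 → posterior Inverse-Gamma(13/2, 3275/32)
obs 11: x=-3/4 → posterior Inverse-Gamma(7, 831/8)
obs 12: x=2 → posterior Inverse-Gamma(15/2, 835/8)

alpha=15/2, beta=835/8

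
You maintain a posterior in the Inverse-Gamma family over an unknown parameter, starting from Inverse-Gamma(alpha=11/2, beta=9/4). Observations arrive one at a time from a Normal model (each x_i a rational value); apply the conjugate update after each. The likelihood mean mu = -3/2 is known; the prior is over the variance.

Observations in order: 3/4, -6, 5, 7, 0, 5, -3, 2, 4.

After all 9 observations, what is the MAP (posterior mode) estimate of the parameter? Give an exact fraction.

3737/352

obs 1: x=3/4 → posterior Inverse-Gamma(6, 153/32)
obs 2: x=-6 → posterior Inverse-Gamma(13/2, 477/32)
obs 3: x=5 → posterior Inverse-Gamma(7, 1153/32)
obs 4: x=7 → posterior Inverse-Gamma(15/2, 2309/32)
obs 5: x=0 → posterior Inverse-Gamma(8, 2345/32)
obs 6: x=5 → posterior Inverse-Gamma(17/2, 3021/32)
obs 7: x=-3 → posterior Inverse-Gamma(9, 3057/32)
obs 8: x=2 → posterior Inverse-Gamma(19/2, 3253/32)
obs 9: x=4 → posterior Inverse-Gamma(10, 3737/32)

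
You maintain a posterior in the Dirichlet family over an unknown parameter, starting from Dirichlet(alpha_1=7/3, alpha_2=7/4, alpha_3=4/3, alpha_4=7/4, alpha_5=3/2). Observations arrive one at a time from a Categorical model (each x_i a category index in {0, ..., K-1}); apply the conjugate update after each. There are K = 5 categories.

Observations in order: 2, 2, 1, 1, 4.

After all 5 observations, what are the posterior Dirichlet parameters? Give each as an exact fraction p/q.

obs 1: x=2 → posterior Dirichlet(7/3, 7/4, 7/3, 7/4, 3/2)
obs 2: x=2 → posterior Dirichlet(7/3, 7/4, 10/3, 7/4, 3/2)
obs 3: x=1 → posterior Dirichlet(7/3, 11/4, 10/3, 7/4, 3/2)
obs 4: x=1 → posterior Dirichlet(7/3, 15/4, 10/3, 7/4, 3/2)
obs 5: x=4 → posterior Dirichlet(7/3, 15/4, 10/3, 7/4, 5/2)

alpha_1=7/3, alpha_2=15/4, alpha_3=10/3, alpha_4=7/4, alpha_5=5/2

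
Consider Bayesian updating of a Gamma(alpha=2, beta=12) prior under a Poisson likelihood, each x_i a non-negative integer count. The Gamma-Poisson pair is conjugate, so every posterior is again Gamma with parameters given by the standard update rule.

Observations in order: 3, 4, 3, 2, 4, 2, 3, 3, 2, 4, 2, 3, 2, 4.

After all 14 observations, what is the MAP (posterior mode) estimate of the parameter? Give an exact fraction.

21/13

obs 1: x=3 → posterior Gamma(5, 13)
obs 2: x=4 → posterior Gamma(9, 14)
obs 3: x=3 → posterior Gamma(12, 15)
obs 4: x=2 → posterior Gamma(14, 16)
obs 5: x=4 → posterior Gamma(18, 17)
obs 6: x=2 → posterior Gamma(20, 18)
obs 7: x=3 → posterior Gamma(23, 19)
obs 8: x=3 → posterior Gamma(26, 20)
obs 9: x=2 → posterior Gamma(28, 21)
obs 10: x=4 → posterior Gamma(32, 22)
obs 11: x=2 → posterior Gamma(34, 23)
obs 12: x=3 → posterior Gamma(37, 24)
obs 13: x=2 → posterior Gamma(39, 25)
obs 14: x=4 → posterior Gamma(43, 26)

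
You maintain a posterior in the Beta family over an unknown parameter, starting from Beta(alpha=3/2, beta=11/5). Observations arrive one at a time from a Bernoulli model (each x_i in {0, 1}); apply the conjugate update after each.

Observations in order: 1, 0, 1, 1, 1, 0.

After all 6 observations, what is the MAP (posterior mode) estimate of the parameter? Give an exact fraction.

obs 1: x=1 → posterior Beta(5/2, 11/5)
obs 2: x=0 → posterior Beta(5/2, 16/5)
obs 3: x=1 → posterior Beta(7/2, 16/5)
obs 4: x=1 → posterior Beta(9/2, 16/5)
obs 5: x=1 → posterior Beta(11/2, 16/5)
obs 6: x=0 → posterior Beta(11/2, 21/5)

45/77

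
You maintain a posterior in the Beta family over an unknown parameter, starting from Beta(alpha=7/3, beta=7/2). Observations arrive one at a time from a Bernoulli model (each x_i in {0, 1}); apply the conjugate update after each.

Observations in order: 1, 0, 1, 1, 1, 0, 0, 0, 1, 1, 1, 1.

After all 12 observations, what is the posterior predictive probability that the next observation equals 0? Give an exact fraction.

obs 1: x=1 → posterior Beta(10/3, 7/2)
obs 2: x=0 → posterior Beta(10/3, 9/2)
obs 3: x=1 → posterior Beta(13/3, 9/2)
obs 4: x=1 → posterior Beta(16/3, 9/2)
obs 5: x=1 → posterior Beta(19/3, 9/2)
obs 6: x=0 → posterior Beta(19/3, 11/2)
obs 7: x=0 → posterior Beta(19/3, 13/2)
obs 8: x=0 → posterior Beta(19/3, 15/2)
obs 9: x=1 → posterior Beta(22/3, 15/2)
obs 10: x=1 → posterior Beta(25/3, 15/2)
obs 11: x=1 → posterior Beta(28/3, 15/2)
obs 12: x=1 → posterior Beta(31/3, 15/2)

45/107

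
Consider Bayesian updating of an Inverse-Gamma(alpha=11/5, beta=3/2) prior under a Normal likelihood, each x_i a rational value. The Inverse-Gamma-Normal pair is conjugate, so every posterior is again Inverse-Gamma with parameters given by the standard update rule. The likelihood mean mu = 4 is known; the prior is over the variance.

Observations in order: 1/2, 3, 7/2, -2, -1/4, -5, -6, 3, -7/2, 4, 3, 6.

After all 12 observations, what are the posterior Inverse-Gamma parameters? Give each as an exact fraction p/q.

alpha=41/5, beta=5021/32

obs 1: x=1/2 → posterior Inverse-Gamma(27/10, 61/8)
obs 2: x=3 → posterior Inverse-Gamma(16/5, 65/8)
obs 3: x=7/2 → posterior Inverse-Gamma(37/10, 33/4)
obs 4: x=-2 → posterior Inverse-Gamma(21/5, 105/4)
obs 5: x=-1/4 → posterior Inverse-Gamma(47/10, 1129/32)
obs 6: x=-5 → posterior Inverse-Gamma(26/5, 2425/32)
obs 7: x=-6 → posterior Inverse-Gamma(57/10, 4025/32)
obs 8: x=3 → posterior Inverse-Gamma(31/5, 4041/32)
obs 9: x=-7/2 → posterior Inverse-Gamma(67/10, 4941/32)
obs 10: x=4 → posterior Inverse-Gamma(36/5, 4941/32)
obs 11: x=3 → posterior Inverse-Gamma(77/10, 4957/32)
obs 12: x=6 → posterior Inverse-Gamma(41/5, 5021/32)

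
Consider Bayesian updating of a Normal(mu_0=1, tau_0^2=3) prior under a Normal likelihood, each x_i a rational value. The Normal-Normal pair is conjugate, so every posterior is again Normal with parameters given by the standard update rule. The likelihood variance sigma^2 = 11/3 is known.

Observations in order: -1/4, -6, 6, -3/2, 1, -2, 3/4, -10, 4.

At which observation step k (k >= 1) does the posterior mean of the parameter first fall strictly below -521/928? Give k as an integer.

k = 2

obs 1: x=-1/4 → posterior Normal(7/16, 33/20)
obs 2: x=-6 → posterior Normal(-181/116, 33/29)
obs 3: x=6 → posterior Normal(35/152, 33/38)
obs 4: x=-3/2 → posterior Normal(-19/188, 33/47)
obs 5: x=1 → posterior Normal(17/224, 33/56)
obs 6: x=-2 → posterior Normal(-11/52, 33/65)
obs 7: x=3/4 → posterior Normal(-7/74, 33/74)
obs 8: x=-10 → posterior Normal(-97/83, 33/83)
obs 9: x=4 → posterior Normal(-61/92, 33/92)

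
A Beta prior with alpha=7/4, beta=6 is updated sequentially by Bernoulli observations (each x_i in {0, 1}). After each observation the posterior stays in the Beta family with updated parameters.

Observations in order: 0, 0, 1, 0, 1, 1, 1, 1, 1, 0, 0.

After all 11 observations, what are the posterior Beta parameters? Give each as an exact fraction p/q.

obs 1: x=0 → posterior Beta(7/4, 7)
obs 2: x=0 → posterior Beta(7/4, 8)
obs 3: x=1 → posterior Beta(11/4, 8)
obs 4: x=0 → posterior Beta(11/4, 9)
obs 5: x=1 → posterior Beta(15/4, 9)
obs 6: x=1 → posterior Beta(19/4, 9)
obs 7: x=1 → posterior Beta(23/4, 9)
obs 8: x=1 → posterior Beta(27/4, 9)
obs 9: x=1 → posterior Beta(31/4, 9)
obs 10: x=0 → posterior Beta(31/4, 10)
obs 11: x=0 → posterior Beta(31/4, 11)

alpha=31/4, beta=11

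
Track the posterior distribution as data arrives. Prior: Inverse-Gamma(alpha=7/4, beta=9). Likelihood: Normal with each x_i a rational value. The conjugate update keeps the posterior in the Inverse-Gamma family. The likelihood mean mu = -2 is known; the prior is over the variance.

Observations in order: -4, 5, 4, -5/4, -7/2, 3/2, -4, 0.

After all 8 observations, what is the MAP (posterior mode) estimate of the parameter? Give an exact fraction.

2081/216

obs 1: x=-4 → posterior Inverse-Gamma(9/4, 11)
obs 2: x=5 → posterior Inverse-Gamma(11/4, 71/2)
obs 3: x=4 → posterior Inverse-Gamma(13/4, 107/2)
obs 4: x=-5/4 → posterior Inverse-Gamma(15/4, 1721/32)
obs 5: x=-7/2 → posterior Inverse-Gamma(17/4, 1757/32)
obs 6: x=3/2 → posterior Inverse-Gamma(19/4, 1953/32)
obs 7: x=-4 → posterior Inverse-Gamma(21/4, 2017/32)
obs 8: x=0 → posterior Inverse-Gamma(23/4, 2081/32)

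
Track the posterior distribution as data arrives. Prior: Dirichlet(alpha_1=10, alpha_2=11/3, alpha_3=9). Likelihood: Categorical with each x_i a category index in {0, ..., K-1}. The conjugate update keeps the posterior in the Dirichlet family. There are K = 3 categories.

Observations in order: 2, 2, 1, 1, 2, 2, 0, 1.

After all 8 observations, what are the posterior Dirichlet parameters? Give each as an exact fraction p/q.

alpha_1=11, alpha_2=20/3, alpha_3=13

obs 1: x=2 → posterior Dirichlet(10, 11/3, 10)
obs 2: x=2 → posterior Dirichlet(10, 11/3, 11)
obs 3: x=1 → posterior Dirichlet(10, 14/3, 11)
obs 4: x=1 → posterior Dirichlet(10, 17/3, 11)
obs 5: x=2 → posterior Dirichlet(10, 17/3, 12)
obs 6: x=2 → posterior Dirichlet(10, 17/3, 13)
obs 7: x=0 → posterior Dirichlet(11, 17/3, 13)
obs 8: x=1 → posterior Dirichlet(11, 20/3, 13)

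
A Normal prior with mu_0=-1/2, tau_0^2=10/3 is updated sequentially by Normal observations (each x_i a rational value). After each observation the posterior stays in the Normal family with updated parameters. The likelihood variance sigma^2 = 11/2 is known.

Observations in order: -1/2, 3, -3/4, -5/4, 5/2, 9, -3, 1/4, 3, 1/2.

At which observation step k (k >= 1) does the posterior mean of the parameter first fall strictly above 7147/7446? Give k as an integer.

obs 1: x=-1/2 → posterior Normal(-1/2, 110/53)
obs 2: x=3 → posterior Normal(67/146, 110/73)
obs 3: x=-3/4 → posterior Normal(37/186, 110/93)
obs 4: x=-5/4 → posterior Normal(-13/226, 110/113)
obs 5: x=5/2 → posterior Normal(87/266, 110/133)
obs 6: x=9 → posterior Normal(149/102, 110/153)
obs 7: x=-3 → posterior Normal(327/346, 110/173)
obs 8: x=1/4 → posterior Normal(337/386, 110/193)
obs 9: x=3 → posterior Normal(457/426, 110/213)
obs 10: x=1/2 → posterior Normal(477/466, 110/233)

k = 6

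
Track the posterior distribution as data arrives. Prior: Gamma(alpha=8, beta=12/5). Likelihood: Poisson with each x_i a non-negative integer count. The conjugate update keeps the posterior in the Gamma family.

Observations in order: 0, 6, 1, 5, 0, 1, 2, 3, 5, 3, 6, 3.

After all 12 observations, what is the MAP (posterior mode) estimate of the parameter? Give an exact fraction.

35/12

obs 1: x=0 → posterior Gamma(8, 17/5)
obs 2: x=6 → posterior Gamma(14, 22/5)
obs 3: x=1 → posterior Gamma(15, 27/5)
obs 4: x=5 → posterior Gamma(20, 32/5)
obs 5: x=0 → posterior Gamma(20, 37/5)
obs 6: x=1 → posterior Gamma(21, 42/5)
obs 7: x=2 → posterior Gamma(23, 47/5)
obs 8: x=3 → posterior Gamma(26, 52/5)
obs 9: x=5 → posterior Gamma(31, 57/5)
obs 10: x=3 → posterior Gamma(34, 62/5)
obs 11: x=6 → posterior Gamma(40, 67/5)
obs 12: x=3 → posterior Gamma(43, 72/5)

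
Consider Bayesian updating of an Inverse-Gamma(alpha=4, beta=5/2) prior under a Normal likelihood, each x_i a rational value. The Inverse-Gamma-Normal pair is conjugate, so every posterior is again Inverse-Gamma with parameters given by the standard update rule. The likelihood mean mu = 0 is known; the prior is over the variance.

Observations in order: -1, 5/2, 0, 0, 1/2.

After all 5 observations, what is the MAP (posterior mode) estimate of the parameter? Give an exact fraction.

obs 1: x=-1 → posterior Inverse-Gamma(9/2, 3)
obs 2: x=5/2 → posterior Inverse-Gamma(5, 49/8)
obs 3: x=0 → posterior Inverse-Gamma(11/2, 49/8)
obs 4: x=0 → posterior Inverse-Gamma(6, 49/8)
obs 5: x=1/2 → posterior Inverse-Gamma(13/2, 25/4)

5/6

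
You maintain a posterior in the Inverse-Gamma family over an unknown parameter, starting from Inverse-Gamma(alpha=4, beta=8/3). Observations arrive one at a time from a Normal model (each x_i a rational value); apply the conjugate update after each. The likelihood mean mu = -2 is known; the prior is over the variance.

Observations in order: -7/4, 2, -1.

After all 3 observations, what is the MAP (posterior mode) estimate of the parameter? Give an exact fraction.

obs 1: x=-7/4 → posterior Inverse-Gamma(9/2, 259/96)
obs 2: x=2 → posterior Inverse-Gamma(5, 1027/96)
obs 3: x=-1 → posterior Inverse-Gamma(11/2, 1075/96)

1075/624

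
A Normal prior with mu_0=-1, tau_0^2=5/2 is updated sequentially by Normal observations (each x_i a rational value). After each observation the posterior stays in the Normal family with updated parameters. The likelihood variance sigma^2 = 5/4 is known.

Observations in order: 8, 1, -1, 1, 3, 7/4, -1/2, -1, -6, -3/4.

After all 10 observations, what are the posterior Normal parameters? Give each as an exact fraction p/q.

mu_0=10/21, tau_0^2=5/42

obs 1: x=8 → posterior Normal(5, 5/6)
obs 2: x=1 → posterior Normal(17/5, 1/2)
obs 3: x=-1 → posterior Normal(15/7, 5/14)
obs 4: x=1 → posterior Normal(17/9, 5/18)
obs 5: x=3 → posterior Normal(23/11, 5/22)
obs 6: x=7/4 → posterior Normal(53/26, 5/26)
obs 7: x=-1/2 → posterior Normal(17/10, 1/6)
obs 8: x=-1 → posterior Normal(47/34, 5/34)
obs 9: x=-6 → posterior Normal(23/38, 5/38)
obs 10: x=-3/4 → posterior Normal(10/21, 5/42)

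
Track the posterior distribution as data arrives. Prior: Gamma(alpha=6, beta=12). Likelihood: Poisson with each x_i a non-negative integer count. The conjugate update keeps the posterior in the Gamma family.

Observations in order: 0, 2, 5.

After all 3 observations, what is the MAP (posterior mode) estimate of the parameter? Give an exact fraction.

obs 1: x=0 → posterior Gamma(6, 13)
obs 2: x=2 → posterior Gamma(8, 14)
obs 3: x=5 → posterior Gamma(13, 15)

4/5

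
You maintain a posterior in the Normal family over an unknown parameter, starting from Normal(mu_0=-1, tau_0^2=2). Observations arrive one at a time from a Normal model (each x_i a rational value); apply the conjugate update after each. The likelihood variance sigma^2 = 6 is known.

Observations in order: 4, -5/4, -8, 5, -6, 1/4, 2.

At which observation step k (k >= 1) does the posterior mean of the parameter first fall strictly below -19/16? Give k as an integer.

k = 3

obs 1: x=4 → posterior Normal(1/4, 3/2)
obs 2: x=-5/4 → posterior Normal(-1/20, 6/5)
obs 3: x=-8 → posterior Normal(-11/8, 1)
obs 4: x=5 → posterior Normal(-13/28, 6/7)
obs 5: x=-6 → posterior Normal(-37/32, 3/4)
obs 6: x=1/4 → posterior Normal(-1, 2/3)
obs 7: x=2 → posterior Normal(-7/10, 3/5)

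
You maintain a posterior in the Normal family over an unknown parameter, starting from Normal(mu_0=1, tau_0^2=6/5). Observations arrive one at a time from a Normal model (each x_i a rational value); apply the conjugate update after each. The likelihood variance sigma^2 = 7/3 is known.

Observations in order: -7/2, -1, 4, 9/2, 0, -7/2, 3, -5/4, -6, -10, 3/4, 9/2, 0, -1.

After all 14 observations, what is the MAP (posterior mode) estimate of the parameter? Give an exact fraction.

obs 1: x=-7/2 → posterior Normal(-28/53, 42/53)
obs 2: x=-1 → posterior Normal(-46/71, 42/71)
obs 3: x=4 → posterior Normal(26/89, 42/89)
obs 4: x=9/2 → posterior Normal(1, 42/107)
obs 5: x=0 → posterior Normal(107/125, 42/125)
obs 6: x=-7/2 → posterior Normal(4/13, 42/143)
obs 7: x=3 → posterior Normal(14/23, 6/23)
obs 8: x=-5/4 → posterior Normal(151/358, 42/179)
obs 9: x=-6 → posterior Normal(-65/394, 42/197)
obs 10: x=-10 → posterior Normal(-85/86, 42/215)
obs 11: x=3/4 → posterior Normal(-199/233, 42/233)
obs 12: x=9/2 → posterior Normal(-118/251, 42/251)
obs 13: x=0 → posterior Normal(-118/269, 42/269)
obs 14: x=-1 → posterior Normal(-136/287, 6/41)

-136/287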